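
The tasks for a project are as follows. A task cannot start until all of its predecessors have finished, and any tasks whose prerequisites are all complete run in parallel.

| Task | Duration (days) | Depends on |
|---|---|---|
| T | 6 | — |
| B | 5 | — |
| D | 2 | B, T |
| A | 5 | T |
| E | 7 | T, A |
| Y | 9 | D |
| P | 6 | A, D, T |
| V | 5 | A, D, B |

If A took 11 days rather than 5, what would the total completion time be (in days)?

Actual critical path: T→A→E = 6+5+7 = 18 ⇒ 18 days.
A lies on that path, so at 11 days the path becomes 24 days.
That remains the longest chain; total 24 days.

24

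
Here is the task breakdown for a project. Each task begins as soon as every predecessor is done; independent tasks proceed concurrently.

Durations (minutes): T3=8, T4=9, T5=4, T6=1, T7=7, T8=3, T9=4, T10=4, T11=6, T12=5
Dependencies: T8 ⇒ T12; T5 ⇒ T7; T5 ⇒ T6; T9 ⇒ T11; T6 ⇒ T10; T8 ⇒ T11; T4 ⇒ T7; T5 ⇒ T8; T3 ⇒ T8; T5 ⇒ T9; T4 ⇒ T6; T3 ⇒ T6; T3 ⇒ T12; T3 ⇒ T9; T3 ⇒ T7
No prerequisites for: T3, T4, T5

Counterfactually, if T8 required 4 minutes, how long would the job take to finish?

18

The binding path is T3→T9→T11 = 8+4+6 = 18; finish at 18 minutes.
T8 is off the critical path — its longest chain is 17 minutes, giving 1 of slack.
Now T3→T8→T11 = 8+4+6 = 18 is longest, so the finish becomes 18 minutes.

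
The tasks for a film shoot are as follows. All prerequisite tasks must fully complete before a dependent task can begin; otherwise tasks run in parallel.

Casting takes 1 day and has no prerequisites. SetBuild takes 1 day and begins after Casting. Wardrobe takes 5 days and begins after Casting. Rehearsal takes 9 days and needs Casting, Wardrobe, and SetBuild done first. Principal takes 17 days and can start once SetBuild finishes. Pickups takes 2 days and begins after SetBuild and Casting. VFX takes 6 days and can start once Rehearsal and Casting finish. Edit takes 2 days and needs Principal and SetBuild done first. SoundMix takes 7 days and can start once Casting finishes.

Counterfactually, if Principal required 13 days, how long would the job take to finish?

21

As given, the longest chain is Casting→SetBuild→Principal→Edit = 1+1+17+2 = 21, so the finish is 21 days.
Principal lies on that path, so at 13 days the path becomes 17 days.
The binding chain switches to Casting→Wardrobe→Rehearsal→VFX = 1+5+9+6 = 21; finish 21 days.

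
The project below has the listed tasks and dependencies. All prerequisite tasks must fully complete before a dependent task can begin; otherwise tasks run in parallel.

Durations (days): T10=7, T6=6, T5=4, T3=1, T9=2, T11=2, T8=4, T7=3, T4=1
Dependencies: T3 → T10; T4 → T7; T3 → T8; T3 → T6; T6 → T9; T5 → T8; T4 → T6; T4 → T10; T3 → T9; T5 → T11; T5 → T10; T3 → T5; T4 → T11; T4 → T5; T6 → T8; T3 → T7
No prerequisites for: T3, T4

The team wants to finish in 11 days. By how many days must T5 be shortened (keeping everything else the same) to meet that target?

Current finish: 12 days; target: 11.
T5 is on every critical path, so each day cut from T5 cuts the finish by one (this holds down to a finish of 11).
Need 12 − 11 = 1 day off T5 → T5 becomes 3 days, finish becomes 11.

1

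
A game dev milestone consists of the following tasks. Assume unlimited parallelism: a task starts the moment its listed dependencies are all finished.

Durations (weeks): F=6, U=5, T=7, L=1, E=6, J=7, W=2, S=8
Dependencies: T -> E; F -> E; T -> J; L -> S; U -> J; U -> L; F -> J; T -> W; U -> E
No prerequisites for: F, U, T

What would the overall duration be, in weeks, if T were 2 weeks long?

Actual critical path: T→J = 7+7 = 14 ⇒ 14 weeks.
Since T is critical, the -5 change carries straight to that chain (now 9 weeks).
The binding chain switches to U→L→S = 5+1+8 = 14; finish 14 weeks.

14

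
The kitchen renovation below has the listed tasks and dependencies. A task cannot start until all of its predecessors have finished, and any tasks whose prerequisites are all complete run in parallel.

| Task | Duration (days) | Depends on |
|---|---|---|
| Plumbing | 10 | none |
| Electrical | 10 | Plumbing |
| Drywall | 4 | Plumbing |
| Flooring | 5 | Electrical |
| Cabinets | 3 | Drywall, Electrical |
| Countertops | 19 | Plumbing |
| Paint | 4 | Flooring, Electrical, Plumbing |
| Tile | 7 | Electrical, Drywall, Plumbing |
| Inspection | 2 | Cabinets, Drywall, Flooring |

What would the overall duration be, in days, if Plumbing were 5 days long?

The binding path is Plumbing→Electrical→Flooring→Paint = 10+10+5+4 = 29; finish at 29 days.
Plumbing lies on that path, so at 5 days the path becomes 24 days.
The critical path is still Plumbing→Electrical→Flooring→Paint; finish is now 24 days.

24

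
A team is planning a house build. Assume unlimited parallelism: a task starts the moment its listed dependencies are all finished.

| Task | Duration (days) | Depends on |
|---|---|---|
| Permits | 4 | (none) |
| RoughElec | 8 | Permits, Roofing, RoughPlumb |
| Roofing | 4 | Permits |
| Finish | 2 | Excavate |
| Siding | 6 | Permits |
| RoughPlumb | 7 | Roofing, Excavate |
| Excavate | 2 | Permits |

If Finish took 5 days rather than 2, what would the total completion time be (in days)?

23

Critical path before the change: Permits→Roofing→RoughPlumb→RoughElec = 4+4+7+8 = 23 giving 23 days.
Finish is off the critical path — its longest chain is 8 days, giving 15 of slack.
The critical path is still Permits→Roofing→RoughPlumb→RoughElec; finish is now 23 days.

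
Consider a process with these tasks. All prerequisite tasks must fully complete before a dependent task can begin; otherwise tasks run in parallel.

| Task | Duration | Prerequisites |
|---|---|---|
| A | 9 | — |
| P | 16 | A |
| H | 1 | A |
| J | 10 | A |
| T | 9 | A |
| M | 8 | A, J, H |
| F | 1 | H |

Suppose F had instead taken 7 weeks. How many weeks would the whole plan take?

27

Baseline: A→J→M = 9+10+8 = 27 → 27 weeks.
F has 16 weeks of float (longest path through it is 11).
No other chain overtakes it, so the finish is 27 weeks.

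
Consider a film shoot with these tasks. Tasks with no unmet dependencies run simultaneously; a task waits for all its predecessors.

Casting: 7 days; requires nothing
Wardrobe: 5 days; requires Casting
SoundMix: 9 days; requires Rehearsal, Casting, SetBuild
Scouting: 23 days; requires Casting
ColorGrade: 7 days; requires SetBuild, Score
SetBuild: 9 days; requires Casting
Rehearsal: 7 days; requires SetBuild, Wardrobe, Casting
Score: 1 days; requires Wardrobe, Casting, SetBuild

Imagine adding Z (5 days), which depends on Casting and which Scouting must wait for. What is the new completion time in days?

35

Originally the film shoot takes 32 days.
With Z inserted, Scouting now waits for max(Casting, Z).
New critical path: Casting→Z→Scouting = 7+5+23 = 35 ⇒ 35 days.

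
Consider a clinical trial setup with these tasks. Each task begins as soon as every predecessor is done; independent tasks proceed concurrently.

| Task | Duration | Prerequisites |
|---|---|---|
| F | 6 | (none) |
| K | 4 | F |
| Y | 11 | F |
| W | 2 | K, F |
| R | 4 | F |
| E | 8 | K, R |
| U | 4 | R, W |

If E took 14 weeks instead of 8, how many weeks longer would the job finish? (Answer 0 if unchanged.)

Critical path before the change: F→K→E = 6+4+8 = 18 giving 18 weeks.
Since E is critical, the +6 change carries straight to that chain (now 24 weeks).
That remains the longest chain; total 24 weeks.
Change in finish: 24 − 18 = +6 weeks.

6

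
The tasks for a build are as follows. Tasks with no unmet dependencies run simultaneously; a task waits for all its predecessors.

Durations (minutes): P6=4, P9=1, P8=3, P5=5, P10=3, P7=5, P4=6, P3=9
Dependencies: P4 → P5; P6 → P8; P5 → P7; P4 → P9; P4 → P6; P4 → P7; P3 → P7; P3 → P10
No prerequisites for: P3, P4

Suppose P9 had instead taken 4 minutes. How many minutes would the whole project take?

As given, the longest chain is P4→P5→P7 = 6+5+5 = 16, so the finish is 16 minutes.
P9 is off the critical path — its longest chain is 7 minutes, giving 9 of slack.
The critical path is still P4→P5→P7; finish is now 16 minutes.

16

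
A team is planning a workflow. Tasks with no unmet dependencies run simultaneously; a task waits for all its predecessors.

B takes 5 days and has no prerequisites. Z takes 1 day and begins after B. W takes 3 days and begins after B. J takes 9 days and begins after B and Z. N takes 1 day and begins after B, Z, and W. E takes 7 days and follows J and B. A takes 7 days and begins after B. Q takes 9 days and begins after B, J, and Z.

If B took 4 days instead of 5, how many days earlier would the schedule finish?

Baseline: B→Z→J→Q = 5+1+9+9 = 24 → 24 days.
B lies on that path, so at 4 days the path becomes 23 days.
No other chain overtakes it, so the finish is 23 days.
Change in finish: 23 − 24 = -1 days.

1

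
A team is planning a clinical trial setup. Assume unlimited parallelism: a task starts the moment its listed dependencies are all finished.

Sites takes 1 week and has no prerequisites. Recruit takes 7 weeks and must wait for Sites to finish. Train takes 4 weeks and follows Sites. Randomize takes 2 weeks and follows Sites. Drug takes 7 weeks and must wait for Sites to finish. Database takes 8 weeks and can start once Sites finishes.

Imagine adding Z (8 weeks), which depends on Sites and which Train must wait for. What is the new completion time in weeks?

13

Originally the schedule takes 9 weeks.
With Z inserted, Train now waits for max(Sites, Z).
New critical path: Sites→Z→Train = 1+8+4 = 13 ⇒ 13 weeks.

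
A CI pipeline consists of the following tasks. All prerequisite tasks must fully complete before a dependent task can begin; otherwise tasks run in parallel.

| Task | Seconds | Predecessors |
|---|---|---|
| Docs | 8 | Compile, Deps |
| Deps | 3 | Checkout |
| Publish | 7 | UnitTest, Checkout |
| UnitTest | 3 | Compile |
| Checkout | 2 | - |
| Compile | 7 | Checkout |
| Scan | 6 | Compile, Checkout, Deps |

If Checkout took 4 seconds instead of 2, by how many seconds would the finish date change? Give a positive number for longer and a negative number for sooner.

Baseline: Checkout→Compile→UnitTest→Publish = 2+7+3+7 = 19 → 19 seconds.
Checkout lies on that path, so at 4 seconds the path becomes 21 seconds.
The critical path is still Checkout→Compile→UnitTest→Publish; finish is now 21 seconds.
Change in finish: 21 − 19 = +2 seconds.

2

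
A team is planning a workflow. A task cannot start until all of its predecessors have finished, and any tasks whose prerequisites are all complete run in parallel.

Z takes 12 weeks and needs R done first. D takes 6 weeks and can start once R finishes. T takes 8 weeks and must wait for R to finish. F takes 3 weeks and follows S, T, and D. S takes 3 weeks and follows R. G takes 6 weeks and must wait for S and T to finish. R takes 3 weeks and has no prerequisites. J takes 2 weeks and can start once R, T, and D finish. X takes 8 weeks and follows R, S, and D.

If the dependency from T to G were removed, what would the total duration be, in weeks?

With the dependency in place, R→T→G = 3+8+6 = 17 sets the finish at 17 weeks.
Without T→G, G's earliest start moves from 11 to 6.
After: R→D→X = 3+6+8 = 17 → 17 weeks.

17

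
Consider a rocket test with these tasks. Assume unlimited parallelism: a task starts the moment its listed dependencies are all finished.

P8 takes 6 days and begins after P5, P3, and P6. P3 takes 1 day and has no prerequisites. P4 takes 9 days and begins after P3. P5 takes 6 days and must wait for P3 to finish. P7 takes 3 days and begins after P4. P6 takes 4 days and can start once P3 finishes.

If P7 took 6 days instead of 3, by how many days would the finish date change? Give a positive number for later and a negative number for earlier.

3

As given, the longest chain is P3→P4→P7 = 1+9+3 = 13, so the finish is 13 days.
P7 lies on that path, so at 6 days the path becomes 16 days.
No other chain overtakes it, so the finish is 16 days.
Change in finish: 16 − 13 = +3 days.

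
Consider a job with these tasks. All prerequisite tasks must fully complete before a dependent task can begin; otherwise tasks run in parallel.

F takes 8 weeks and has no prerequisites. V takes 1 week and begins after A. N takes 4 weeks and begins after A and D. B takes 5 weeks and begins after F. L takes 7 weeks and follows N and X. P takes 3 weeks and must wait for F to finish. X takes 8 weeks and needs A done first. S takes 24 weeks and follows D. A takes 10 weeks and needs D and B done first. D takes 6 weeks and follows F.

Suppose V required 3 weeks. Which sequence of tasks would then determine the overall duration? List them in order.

F, D, A, X, L

The binding path is F→D→A→X→L = 8+6+10+8+7 = 39; finish at 39 weeks.
The longest path through V is only 25 weeks, so V has float 14.
The critical path is still F→D→A→X→L; finish is now 39 weeks.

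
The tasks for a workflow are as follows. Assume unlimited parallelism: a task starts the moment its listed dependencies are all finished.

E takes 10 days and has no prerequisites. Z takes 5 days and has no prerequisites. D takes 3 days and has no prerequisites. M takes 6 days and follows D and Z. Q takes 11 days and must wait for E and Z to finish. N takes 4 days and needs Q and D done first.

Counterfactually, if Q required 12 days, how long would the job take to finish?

26

Actual critical path: E→Q→N = 10+11+4 = 25 ⇒ 25 days.
Q is on the critical path; changing it to 12 makes that path 26 days.
That remains the longest chain; total 26 days.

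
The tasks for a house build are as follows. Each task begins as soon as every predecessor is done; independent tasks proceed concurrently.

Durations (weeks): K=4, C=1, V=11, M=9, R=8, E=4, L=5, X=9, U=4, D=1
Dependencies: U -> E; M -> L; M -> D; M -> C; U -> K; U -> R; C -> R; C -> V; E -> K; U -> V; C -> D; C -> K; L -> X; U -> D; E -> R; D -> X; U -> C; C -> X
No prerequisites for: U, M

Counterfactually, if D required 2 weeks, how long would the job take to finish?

Baseline: M→L→X = 9+5+9 = 23 → 23 weeks.
D has 3 weeks of float (longest path through it is 20).
The critical path is still M→L→X; finish is now 23 weeks.

23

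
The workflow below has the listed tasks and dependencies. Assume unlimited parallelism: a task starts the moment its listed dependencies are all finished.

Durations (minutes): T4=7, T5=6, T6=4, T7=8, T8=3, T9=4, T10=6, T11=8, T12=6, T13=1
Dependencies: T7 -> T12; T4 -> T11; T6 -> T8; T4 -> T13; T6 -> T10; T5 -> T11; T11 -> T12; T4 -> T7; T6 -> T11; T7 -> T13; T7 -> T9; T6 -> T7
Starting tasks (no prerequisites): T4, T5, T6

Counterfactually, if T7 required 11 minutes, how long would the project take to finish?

Baseline: T4→T7→T12 = 7+8+6 = 21 → 21 minutes.
T7 is on the critical path; changing it to 11 makes that path 24 minutes.
No other chain overtakes it, so the finish is 24 minutes.

24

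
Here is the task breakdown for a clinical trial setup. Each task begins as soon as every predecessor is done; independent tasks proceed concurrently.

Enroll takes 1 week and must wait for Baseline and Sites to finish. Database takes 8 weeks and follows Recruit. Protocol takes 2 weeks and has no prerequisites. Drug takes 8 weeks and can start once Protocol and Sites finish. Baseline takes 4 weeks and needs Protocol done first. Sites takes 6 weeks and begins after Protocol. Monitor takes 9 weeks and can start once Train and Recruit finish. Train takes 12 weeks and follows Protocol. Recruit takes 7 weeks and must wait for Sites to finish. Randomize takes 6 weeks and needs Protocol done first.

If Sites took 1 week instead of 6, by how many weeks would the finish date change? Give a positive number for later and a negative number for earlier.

As given, the longest chain is Protocol→Sites→Recruit→Monitor = 2+6+7+9 = 24, so the finish is 24 weeks.
Sites is on the critical path; changing it to 1 makes that path 19 weeks.
Now Protocol→Train→Monitor = 2+12+9 = 23 is longest, so the finish becomes 23 weeks.
Change in finish: 23 − 24 = -1 weeks.

-1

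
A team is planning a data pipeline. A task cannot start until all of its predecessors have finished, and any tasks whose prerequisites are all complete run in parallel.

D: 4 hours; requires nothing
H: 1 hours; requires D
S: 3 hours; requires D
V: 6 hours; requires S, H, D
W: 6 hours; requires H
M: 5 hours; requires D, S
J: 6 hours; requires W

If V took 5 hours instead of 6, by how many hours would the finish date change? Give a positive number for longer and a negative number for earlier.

Baseline: D→H→W→J = 4+1+6+6 = 17 → 17 hours.
V is off the critical path — its longest chain is 13 hours, giving 4 of slack.
No other chain overtakes it, so the finish is 17 hours.
Change in finish: 17 − 17 = +0 hours.

0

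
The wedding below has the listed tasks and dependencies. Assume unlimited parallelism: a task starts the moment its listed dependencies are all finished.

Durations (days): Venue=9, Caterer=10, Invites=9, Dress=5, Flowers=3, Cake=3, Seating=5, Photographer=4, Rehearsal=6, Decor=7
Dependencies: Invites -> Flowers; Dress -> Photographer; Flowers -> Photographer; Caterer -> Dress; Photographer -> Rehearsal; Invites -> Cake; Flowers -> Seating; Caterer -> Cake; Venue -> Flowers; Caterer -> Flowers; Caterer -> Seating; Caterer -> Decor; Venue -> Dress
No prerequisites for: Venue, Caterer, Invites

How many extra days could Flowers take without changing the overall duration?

2

Critical path: Caterer→Dress→Photographer→Rehearsal = 10+5+4+6 = 25, so the finish is 25 days.
Flowers finishes as early as 13 and must finish by 15.
So Flowers can slip 15 − 13 = 2 days.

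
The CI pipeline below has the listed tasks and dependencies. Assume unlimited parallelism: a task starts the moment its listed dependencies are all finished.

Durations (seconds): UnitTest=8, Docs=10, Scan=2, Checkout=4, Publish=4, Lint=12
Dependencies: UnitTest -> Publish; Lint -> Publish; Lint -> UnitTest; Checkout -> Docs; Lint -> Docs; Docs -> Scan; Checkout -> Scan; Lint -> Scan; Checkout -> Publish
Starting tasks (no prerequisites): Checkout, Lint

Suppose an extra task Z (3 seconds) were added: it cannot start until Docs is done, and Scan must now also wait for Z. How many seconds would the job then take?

Originally the job takes 24 seconds.
With Z inserted, Scan now waits for max(Docs, Checkout, Lint, Z).
New critical path: Lint→Docs→Z→Scan = 12+10+3+2 = 27 ⇒ 27 seconds.

27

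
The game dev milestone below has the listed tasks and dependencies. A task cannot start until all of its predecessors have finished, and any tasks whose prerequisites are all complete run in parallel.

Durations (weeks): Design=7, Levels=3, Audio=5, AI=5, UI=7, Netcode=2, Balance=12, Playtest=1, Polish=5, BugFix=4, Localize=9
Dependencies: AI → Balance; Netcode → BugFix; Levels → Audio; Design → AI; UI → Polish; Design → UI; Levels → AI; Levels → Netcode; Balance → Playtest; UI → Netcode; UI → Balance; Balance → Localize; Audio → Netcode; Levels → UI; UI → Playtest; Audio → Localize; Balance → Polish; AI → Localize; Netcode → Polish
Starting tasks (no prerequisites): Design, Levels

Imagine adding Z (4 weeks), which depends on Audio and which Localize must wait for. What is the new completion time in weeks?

35

Originally the schedule takes 35 weeks.
With Z inserted, Localize now waits for max(Audio, Balance, AI, Z).
New critical path: Design→UI→Balance→Localize = 7+7+12+9 = 35 ⇒ 35 weeks.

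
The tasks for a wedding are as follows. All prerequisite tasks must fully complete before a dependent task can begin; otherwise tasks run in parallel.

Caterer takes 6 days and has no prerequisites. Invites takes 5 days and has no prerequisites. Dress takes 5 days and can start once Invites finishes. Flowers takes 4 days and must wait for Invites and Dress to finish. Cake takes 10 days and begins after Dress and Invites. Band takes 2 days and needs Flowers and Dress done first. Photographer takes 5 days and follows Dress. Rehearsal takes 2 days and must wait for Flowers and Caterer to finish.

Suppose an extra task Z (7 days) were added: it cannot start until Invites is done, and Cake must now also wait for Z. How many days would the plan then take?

22

Originally the plan takes 20 days.
With Z inserted, Cake now waits for max(Dress, Invites, Z).
New critical path: Invites→Z→Cake = 5+7+10 = 22 ⇒ 22 days.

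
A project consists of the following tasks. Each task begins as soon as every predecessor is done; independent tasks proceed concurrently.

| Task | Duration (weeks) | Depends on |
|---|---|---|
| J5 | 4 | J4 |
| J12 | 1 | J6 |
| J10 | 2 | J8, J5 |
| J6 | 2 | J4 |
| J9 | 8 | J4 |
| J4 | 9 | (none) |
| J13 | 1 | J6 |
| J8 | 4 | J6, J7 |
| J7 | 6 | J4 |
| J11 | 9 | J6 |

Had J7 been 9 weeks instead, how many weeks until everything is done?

Baseline: J4→J7→J8→J10 = 9+6+4+2 = 21 → 21 weeks.
J7 is on the critical path; changing it to 9 makes that path 24 weeks.
No other chain overtakes it, so the finish is 24 weeks.

24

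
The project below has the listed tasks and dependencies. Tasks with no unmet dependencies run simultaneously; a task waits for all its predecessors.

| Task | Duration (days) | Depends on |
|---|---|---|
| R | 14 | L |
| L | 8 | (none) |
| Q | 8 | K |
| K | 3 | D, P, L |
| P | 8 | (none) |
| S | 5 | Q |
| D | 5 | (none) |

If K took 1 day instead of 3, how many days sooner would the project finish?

2

As given, the longest chain is P→K→Q→S = 8+3+8+5 = 24, so the finish is 24 days.
K is on the critical path; changing it to 1 makes that path 22 days.
That remains the longest chain; total 22 days.
Change in finish: 22 − 24 = -2 days.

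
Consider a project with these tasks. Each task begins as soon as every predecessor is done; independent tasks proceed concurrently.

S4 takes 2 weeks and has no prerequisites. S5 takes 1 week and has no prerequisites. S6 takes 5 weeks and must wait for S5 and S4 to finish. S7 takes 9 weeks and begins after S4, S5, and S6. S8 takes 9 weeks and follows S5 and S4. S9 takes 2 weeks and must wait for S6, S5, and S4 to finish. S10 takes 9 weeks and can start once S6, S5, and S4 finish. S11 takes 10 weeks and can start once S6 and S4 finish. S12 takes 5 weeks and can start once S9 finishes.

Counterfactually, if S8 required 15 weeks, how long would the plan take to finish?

17

Critical path before the change: S4→S6→S11 = 2+5+10 = 17 giving 17 weeks.
The longest path through S8 is only 11 weeks, so S8 has float 6.
That remains the longest chain; total 17 weeks.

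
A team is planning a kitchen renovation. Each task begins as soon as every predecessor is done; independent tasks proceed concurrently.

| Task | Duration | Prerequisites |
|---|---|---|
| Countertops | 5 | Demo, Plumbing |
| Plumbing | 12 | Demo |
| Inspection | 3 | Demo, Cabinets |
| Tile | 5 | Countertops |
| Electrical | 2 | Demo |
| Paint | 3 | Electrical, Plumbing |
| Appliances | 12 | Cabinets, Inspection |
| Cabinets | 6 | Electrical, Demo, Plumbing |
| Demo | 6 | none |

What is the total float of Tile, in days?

11

Critical path: Demo→Plumbing→Cabinets→Inspection→Appliances = 6+12+6+3+12 = 39, so the finish is 39 days.
The longest chain containing Tile totals 28 days.
Float = 39 − 28 = 11.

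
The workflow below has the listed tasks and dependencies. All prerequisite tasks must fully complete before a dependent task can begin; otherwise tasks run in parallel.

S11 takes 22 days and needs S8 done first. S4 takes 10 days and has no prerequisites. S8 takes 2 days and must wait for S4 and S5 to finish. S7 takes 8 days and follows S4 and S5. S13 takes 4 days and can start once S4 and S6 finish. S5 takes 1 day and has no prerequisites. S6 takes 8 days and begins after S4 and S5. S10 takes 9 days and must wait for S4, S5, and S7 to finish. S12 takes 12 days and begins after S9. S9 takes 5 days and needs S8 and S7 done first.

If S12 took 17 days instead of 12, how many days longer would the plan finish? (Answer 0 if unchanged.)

5

Actual critical path: S4→S7→S9→S12 = 10+8+5+12 = 35 ⇒ 35 days.
S12 lies on that path, so at 17 days the path becomes 40 days.
No other chain overtakes it, so the finish is 40 days.
Change in finish: 40 − 35 = +5 days.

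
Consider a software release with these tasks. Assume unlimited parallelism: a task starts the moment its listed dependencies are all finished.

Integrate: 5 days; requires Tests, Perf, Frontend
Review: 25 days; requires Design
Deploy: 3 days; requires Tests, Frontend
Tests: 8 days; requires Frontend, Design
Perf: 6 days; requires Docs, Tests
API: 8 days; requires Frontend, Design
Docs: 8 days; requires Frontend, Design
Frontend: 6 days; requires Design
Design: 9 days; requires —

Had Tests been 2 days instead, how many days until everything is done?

34

Actual critical path: Design→Frontend→Tests→Perf→Integrate = 9+6+8+6+5 = 34 ⇒ 34 days.
Tests is on the critical path; changing it to 2 makes that path 28 days.
The binding chain switches to Design→Frontend→Docs→Perf→Integrate = 9+6+8+6+5 = 34; finish 34 days.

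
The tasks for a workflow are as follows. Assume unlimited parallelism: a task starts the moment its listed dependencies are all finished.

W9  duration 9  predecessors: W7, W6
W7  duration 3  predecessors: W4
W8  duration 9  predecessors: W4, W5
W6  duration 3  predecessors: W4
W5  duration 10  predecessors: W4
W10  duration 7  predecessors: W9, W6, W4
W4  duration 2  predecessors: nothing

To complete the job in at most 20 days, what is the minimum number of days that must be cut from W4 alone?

1

Current finish: 21 days; target: 20.
W4 is on every critical path, so each day cut from W4 cuts the finish by one (this holds down to a finish of 20).
Need 21 − 20 = 1 day off W4 → W4 becomes 1 day, finish becomes 20.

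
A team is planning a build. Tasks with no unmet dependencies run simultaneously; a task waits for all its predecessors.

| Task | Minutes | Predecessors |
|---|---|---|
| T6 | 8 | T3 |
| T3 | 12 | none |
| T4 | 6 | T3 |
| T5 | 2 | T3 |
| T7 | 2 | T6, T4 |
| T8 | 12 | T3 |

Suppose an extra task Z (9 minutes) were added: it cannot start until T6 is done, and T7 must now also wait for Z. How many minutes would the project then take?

Originally the project takes 24 minutes.
With Z inserted, T7 now waits for max(T6, T4, Z).
New critical path: T3→T6→Z→T7 = 12+8+9+2 = 31 ⇒ 31 minutes.

31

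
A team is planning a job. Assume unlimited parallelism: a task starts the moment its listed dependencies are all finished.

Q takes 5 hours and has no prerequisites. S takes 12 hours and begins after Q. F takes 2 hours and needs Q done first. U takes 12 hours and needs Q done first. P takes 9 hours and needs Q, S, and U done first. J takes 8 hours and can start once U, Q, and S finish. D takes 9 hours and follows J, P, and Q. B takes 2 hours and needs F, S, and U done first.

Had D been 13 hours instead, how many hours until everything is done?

39

Critical path before the change: Q→S→P→D = 5+12+9+9 = 35 giving 35 hours.
D lies on that path, so at 13 hours the path becomes 39 hours.
That remains the longest chain; total 39 hours.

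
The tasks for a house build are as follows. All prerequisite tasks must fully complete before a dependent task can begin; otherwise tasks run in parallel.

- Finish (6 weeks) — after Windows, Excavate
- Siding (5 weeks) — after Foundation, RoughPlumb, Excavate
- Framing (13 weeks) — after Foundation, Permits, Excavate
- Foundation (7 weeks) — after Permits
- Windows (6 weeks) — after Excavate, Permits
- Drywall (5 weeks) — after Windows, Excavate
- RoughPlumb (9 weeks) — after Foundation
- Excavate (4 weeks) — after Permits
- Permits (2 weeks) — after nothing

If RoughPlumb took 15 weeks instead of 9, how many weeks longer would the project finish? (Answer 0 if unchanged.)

6

Critical path before the change: Permits→Foundation→RoughPlumb→Siding = 2+7+9+5 = 23 giving 23 weeks.
RoughPlumb is on the critical path; changing it to 15 makes that path 29 weeks.
That remains the longest chain; total 29 weeks.
Change in finish: 29 − 23 = +6 weeks.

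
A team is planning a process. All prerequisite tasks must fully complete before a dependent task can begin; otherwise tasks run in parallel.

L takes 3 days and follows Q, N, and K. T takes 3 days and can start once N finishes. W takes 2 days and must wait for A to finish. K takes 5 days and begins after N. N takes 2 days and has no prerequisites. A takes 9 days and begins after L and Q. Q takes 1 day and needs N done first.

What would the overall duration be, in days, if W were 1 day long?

Actual critical path: N→K→L→A→W = 2+5+3+9+2 = 21 ⇒ 21 days.
W lies on that path, so at 1 day the path becomes 20 days.
The critical path is still N→K→L→A→W; finish is now 20 days.

20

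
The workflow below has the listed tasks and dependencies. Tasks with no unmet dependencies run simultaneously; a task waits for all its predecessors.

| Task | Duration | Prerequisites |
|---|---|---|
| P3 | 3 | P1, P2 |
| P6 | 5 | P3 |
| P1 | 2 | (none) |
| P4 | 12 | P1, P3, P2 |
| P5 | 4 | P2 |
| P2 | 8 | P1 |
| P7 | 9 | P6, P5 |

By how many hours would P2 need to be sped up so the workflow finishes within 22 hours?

5

Current finish: 27 hours; target: 22.
P2 is on every critical path, so each hour cut from P2 cuts the finish by one (this holds down to a finish of 20).
Need 27 − 22 = 5 hours off P2 → P2 becomes 3 hours, finish becomes 22.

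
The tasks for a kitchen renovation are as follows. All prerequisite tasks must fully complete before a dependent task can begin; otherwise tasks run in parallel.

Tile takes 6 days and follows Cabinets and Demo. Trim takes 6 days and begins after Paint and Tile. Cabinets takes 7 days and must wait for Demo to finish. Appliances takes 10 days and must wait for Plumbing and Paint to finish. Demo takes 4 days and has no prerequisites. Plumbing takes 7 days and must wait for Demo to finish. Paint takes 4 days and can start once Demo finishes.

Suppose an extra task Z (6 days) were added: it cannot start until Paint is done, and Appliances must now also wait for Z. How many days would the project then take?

24

Originally the project takes 23 days.
With Z inserted, Appliances now waits for max(Plumbing, Paint, Z).
New critical path: Demo→Paint→Z→Appliances = 4+4+6+10 = 24 ⇒ 24 days.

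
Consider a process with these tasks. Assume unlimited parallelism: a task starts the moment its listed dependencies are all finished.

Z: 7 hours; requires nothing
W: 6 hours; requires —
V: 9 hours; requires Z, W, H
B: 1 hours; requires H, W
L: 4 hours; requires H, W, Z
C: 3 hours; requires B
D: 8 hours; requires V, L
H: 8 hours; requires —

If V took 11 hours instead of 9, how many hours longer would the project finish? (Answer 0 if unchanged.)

2

Critical path before the change: H→V→D = 8+9+8 = 25 giving 25 hours.
Since V is critical, the +2 change carries straight to that chain (now 27 hours).
No other chain overtakes it, so the finish is 27 hours.
Change in finish: 27 − 25 = +2 hours.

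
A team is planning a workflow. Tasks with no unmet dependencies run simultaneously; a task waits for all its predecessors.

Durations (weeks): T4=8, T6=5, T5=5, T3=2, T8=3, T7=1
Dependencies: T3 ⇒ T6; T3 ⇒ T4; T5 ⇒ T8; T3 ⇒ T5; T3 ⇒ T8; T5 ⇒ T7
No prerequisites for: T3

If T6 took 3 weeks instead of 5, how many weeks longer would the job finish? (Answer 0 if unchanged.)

The binding path is T3→T4 = 2+8 = 10; finish at 10 weeks.
T6 has 3 weeks of float (longest path through it is 7).
That remains the longest chain; total 10 weeks.
Change in finish: 10 − 10 = +0 weeks.

0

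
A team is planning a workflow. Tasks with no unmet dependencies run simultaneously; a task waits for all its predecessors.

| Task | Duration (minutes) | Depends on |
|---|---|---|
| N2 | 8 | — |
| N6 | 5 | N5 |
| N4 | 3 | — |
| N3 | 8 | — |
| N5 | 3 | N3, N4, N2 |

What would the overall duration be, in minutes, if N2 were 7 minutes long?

16

Baseline: N2→N5→N6 = 8+3+5 = 16 → 16 minutes.
N2 is on the critical path; changing it to 7 makes that path 15 minutes.
The binding chain switches to N3→N5→N6 = 8+3+5 = 16; finish 16 minutes.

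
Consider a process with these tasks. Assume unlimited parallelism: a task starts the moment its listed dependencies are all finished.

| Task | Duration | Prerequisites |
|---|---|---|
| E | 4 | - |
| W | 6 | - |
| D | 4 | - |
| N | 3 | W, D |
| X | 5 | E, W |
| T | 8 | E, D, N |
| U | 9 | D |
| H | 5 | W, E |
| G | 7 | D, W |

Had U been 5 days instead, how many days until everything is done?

17

Baseline: W→N→T = 6+3+8 = 17 → 17 days.
U has 4 days of float (longest path through it is 13).
No other chain overtakes it, so the finish is 17 days.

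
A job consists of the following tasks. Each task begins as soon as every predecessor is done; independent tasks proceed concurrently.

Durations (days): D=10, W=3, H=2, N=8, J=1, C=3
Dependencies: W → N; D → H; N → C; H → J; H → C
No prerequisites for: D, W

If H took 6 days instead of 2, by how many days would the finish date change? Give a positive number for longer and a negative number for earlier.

4

Baseline: D→H→C = 10+2+3 = 15 → 15 days.
Since H is critical, the +4 change carries straight to that chain (now 19 days).
No other chain overtakes it, so the finish is 19 days.
Change in finish: 19 − 15 = +4 days.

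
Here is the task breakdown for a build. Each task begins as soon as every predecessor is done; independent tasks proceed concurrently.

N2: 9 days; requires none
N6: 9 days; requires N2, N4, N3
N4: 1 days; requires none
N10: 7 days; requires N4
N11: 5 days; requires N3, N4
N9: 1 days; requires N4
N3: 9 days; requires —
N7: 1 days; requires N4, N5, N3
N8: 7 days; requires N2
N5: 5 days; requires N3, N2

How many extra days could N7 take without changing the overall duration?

3

Critical path: N2→N6 = 9+9 = 18, so the finish is 18 days.
The longest chain containing N7 totals 15 days.
Float = 18 − 15 = 3.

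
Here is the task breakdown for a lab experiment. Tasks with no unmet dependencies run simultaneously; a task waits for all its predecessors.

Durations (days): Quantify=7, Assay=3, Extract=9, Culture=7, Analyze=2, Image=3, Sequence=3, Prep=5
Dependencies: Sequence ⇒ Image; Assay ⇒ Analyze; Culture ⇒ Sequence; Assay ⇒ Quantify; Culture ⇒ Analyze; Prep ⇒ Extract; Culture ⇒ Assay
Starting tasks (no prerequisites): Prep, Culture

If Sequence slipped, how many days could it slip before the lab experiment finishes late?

Critical path: Culture→Assay→Quantify = 7+3+7 = 17, so the finish is 17 days.
Sequence finishes as early as 10 and must finish by 14.
Float = 17 − 13 = 4.

4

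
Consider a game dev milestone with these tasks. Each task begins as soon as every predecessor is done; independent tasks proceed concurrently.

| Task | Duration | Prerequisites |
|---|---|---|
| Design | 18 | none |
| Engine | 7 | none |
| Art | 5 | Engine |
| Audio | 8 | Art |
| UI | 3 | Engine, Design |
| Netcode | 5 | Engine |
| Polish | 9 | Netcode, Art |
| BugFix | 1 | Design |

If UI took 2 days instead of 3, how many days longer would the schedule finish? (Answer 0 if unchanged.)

Actual critical path: Design→UI = 18+3 = 21 ⇒ 21 days.
UI lies on that path, so at 2 days the path becomes 20 days.
The binding chain switches to Engine→Art→Polish = 7+5+9 = 21; finish 21 days.
Change in finish: 21 − 21 = +0 days.

0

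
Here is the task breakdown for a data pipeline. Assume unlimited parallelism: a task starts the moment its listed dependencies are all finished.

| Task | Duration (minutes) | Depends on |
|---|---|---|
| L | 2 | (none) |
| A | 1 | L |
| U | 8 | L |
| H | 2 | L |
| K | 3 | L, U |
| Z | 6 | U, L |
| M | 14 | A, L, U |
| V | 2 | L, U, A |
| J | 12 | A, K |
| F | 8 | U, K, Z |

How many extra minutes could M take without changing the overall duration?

1

Critical path: L→U→K→J = 2+8+3+12 = 25, so the finish is 25 minutes.
Longest path through M: 24 minutes (earliest finish 24, latest finish 25).
Float = 25 − 24 = 1.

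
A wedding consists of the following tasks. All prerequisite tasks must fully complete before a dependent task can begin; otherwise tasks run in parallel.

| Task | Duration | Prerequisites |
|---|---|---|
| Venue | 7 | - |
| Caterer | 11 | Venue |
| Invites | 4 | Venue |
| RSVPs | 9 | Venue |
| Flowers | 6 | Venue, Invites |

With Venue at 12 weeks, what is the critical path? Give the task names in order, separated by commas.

Actual critical path: Venue→Caterer = 7+11 = 18 ⇒ 18 weeks.
Venue lies on that path, so at 12 weeks the path becomes 23 weeks.
That remains the longest chain; total 23 weeks.

Venue, Caterer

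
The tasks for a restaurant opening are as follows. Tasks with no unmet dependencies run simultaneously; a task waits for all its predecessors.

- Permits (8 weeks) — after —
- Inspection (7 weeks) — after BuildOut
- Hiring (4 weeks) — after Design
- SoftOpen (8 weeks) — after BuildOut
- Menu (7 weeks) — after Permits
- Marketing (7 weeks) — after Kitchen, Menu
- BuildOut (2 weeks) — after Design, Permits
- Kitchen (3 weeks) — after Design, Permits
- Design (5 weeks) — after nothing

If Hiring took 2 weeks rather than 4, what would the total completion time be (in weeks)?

Critical path before the change: Permits→Menu→Marketing = 8+7+7 = 22 giving 22 weeks.
Hiring is off the critical path — its longest chain is 9 weeks, giving 13 of slack.
The critical path is still Permits→Menu→Marketing; finish is now 22 weeks.

22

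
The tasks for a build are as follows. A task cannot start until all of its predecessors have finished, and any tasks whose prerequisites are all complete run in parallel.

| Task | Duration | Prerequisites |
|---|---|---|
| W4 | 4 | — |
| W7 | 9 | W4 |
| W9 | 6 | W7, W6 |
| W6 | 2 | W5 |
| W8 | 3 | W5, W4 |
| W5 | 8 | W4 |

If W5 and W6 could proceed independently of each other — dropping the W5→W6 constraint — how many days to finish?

19

Before: longest chain W4→W5→W6→W9 = 4+8+2+6 = 20, finish 20.
Without W5→W6, W6's earliest start moves from 12 to 0.
New critical path: W4→W7→W9 = 4+9+6 = 19 ⇒ 19 days.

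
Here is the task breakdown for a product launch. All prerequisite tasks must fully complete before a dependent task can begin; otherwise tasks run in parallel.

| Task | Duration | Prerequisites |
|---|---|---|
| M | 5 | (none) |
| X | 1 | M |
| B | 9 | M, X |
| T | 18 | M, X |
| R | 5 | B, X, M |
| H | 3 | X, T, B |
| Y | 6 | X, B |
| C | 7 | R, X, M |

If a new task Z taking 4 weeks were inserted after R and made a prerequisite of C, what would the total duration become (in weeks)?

31

Originally the project takes 27 weeks.
With Z inserted, C now waits for max(R, X, M, Z).
New critical path: M→X→B→R→Z→C = 5+1+9+5+4+7 = 31 ⇒ 31 weeks.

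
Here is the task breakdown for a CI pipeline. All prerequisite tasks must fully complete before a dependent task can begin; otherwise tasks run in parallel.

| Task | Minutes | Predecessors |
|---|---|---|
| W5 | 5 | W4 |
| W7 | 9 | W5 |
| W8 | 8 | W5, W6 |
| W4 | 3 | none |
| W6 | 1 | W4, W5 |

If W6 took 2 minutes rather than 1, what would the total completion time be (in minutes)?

Actual critical path: W4→W5→W6→W8 = 3+5+1+8 = 17 ⇒ 17 minutes.
W6 is on the critical path; changing it to 2 makes that path 18 minutes.
No other chain overtakes it, so the finish is 18 minutes.

18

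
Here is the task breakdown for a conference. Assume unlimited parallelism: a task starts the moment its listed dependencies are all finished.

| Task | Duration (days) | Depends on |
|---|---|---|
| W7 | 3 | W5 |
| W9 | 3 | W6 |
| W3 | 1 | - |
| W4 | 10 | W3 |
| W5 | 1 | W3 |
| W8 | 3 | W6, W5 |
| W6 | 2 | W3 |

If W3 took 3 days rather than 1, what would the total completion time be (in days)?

13

Actual critical path: W3→W4 = 1+10 = 11 ⇒ 11 days.
Since W3 is critical, the +2 change carries straight to that chain (now 13 days).
The critical path is still W3→W4; finish is now 13 days.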